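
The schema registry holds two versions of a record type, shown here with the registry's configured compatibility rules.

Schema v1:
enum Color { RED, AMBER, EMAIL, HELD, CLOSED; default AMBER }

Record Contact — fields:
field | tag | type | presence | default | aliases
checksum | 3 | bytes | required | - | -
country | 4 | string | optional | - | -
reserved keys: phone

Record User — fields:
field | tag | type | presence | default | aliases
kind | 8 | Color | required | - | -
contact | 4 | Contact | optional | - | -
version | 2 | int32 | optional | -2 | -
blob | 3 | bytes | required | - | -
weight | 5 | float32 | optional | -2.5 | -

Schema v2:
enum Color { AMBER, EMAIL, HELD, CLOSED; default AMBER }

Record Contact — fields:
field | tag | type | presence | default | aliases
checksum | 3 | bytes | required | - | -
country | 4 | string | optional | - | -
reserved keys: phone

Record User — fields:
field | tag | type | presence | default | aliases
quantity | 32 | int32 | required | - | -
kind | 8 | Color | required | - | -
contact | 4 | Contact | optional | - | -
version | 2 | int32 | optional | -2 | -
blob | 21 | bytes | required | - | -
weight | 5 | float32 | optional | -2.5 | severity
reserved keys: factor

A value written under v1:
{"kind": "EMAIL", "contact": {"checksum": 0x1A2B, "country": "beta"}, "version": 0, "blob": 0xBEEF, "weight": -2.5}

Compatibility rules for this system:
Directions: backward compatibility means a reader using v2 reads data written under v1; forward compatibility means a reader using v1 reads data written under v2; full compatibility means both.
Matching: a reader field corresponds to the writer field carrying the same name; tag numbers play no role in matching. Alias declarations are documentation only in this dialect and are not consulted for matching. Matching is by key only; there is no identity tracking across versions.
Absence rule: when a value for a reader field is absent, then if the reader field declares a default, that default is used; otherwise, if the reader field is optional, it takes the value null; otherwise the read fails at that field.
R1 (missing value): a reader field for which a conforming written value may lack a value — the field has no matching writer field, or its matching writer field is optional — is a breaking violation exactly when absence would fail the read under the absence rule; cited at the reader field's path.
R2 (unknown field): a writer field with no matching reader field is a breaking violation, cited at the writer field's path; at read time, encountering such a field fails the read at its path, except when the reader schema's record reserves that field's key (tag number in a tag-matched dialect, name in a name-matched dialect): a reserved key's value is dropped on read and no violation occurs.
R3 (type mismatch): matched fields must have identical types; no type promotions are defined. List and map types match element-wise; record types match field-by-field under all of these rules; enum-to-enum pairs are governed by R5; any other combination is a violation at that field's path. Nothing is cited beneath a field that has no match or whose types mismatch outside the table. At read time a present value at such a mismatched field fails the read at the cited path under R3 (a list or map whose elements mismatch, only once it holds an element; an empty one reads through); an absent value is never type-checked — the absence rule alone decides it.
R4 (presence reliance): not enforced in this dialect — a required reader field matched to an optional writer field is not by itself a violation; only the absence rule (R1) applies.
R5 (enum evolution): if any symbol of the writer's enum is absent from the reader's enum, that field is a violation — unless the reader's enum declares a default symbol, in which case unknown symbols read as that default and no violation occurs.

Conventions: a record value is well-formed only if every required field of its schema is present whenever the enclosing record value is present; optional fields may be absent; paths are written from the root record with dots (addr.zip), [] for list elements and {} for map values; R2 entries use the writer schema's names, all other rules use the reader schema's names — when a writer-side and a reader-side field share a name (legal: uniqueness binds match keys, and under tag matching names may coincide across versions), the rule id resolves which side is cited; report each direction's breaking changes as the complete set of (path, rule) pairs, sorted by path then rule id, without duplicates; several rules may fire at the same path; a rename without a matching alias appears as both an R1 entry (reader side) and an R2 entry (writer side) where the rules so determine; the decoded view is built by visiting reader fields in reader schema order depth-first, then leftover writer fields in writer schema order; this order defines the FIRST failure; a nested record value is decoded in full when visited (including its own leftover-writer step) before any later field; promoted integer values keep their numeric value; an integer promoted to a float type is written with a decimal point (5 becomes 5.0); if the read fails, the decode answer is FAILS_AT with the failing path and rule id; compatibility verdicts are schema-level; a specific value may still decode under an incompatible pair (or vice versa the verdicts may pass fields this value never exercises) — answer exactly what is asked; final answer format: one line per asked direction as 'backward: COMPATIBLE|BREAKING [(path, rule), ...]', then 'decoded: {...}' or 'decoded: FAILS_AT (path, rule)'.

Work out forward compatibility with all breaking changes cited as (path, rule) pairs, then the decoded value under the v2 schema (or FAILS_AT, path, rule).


forward: BREAKING [(quantity, R2)]; decoded: FAILS_AT (quantity, R1)

the writer's type comes first in each User pair
forward pass over User, reader schema v1, writer schema v2:
  kind: Color -> Color, writer required; from kind
  contact: Contact -> Contact, writer optional; from contact
  version: int32 -> int32, writer optional; from version
  blob: bytes -> bytes, writer required; from blob
  weight: float32 -> float32, writer optional; from weight
  leftover writer field: quantity
  contact.checksum: bytes -> bytes, writer required; from contact.checksum
  contact.country: string -> string, writer optional; from contact.country
  violation R2 at quantity
  => 1 violation(s): forward is BREAKING for User
decode (reader v2):
  read fails at quantity under R1 (no fill)
  => FAILS_AT (quantity, R1)
diffs on User not affecting the asked answer:
  enum Color (field kind in record User): symbol RED removed -> no rule fires on it in User's dialect; the asked verdict holds
  field blob in record User: tag 3 changed to 21 -> no rule fires on it in User's dialect; the asked verdict holds


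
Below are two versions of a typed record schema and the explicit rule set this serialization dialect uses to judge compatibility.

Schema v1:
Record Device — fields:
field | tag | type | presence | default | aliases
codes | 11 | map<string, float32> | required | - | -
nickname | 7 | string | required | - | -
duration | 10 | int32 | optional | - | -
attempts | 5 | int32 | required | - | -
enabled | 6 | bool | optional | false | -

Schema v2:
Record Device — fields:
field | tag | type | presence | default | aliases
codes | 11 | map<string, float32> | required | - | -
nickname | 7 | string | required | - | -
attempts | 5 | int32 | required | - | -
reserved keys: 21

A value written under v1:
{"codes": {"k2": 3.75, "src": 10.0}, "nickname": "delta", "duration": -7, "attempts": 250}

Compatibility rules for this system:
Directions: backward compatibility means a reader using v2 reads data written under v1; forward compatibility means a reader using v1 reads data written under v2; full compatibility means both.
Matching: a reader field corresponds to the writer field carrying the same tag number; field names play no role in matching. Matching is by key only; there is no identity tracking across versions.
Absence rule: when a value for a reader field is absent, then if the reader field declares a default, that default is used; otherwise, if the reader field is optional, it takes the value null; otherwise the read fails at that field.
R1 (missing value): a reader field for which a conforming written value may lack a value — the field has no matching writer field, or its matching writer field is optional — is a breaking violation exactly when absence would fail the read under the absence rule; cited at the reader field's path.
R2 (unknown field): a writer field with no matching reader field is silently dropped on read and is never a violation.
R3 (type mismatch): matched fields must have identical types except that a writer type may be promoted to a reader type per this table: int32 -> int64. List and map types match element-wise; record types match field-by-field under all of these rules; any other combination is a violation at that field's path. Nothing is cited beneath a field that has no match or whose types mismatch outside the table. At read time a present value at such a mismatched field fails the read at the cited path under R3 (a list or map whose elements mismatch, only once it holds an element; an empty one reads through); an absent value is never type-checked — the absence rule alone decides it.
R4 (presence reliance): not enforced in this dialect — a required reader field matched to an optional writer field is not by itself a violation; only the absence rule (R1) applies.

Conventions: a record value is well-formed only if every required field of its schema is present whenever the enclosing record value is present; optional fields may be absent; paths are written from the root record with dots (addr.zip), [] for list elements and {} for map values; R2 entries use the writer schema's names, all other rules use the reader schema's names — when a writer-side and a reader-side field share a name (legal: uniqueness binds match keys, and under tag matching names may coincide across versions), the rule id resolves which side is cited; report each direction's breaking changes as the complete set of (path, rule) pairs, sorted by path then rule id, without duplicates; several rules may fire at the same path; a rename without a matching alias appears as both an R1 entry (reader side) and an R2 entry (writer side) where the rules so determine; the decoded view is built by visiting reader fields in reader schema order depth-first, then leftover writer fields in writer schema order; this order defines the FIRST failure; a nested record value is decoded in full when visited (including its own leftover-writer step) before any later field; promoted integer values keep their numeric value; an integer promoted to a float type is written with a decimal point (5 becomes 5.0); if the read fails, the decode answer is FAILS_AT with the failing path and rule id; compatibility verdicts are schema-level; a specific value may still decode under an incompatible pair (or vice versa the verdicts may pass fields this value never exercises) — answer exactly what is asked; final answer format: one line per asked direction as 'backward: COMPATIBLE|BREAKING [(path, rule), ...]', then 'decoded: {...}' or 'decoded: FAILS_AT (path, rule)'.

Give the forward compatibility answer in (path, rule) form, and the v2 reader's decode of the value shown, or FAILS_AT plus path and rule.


forward: COMPATIBLE []; decoded: {"codes": {"k2": 3.75, "src": 10.0}, "nickname": "delta", "attempts": 250}

in Device below, arrows point writer -> reader
forward for Device (reader v1, writer v2):
  writer required, map<string, float32> -> map<string, float32>: reader codes maps from writer codes
  writer required, string -> string: reader nickname maps from writer nickname
  duration: no writer-side match
  writer required, int32 -> int32: reader attempts maps from writer attempts
  enabled: no writer-side match
  => no violations; forward on Device: COMPATIBLE
decode walk for Device under reader schema v2:
  codes := {"k2": 3.75, "src": 10.0}
  nickname := "delta"
  attempts := 250
  writer duration: unmatched, discarded
  => decoded: {"codes": {"k2": 3.75, "src": 10.0}, "nickname": "delta", "attempts": 250}


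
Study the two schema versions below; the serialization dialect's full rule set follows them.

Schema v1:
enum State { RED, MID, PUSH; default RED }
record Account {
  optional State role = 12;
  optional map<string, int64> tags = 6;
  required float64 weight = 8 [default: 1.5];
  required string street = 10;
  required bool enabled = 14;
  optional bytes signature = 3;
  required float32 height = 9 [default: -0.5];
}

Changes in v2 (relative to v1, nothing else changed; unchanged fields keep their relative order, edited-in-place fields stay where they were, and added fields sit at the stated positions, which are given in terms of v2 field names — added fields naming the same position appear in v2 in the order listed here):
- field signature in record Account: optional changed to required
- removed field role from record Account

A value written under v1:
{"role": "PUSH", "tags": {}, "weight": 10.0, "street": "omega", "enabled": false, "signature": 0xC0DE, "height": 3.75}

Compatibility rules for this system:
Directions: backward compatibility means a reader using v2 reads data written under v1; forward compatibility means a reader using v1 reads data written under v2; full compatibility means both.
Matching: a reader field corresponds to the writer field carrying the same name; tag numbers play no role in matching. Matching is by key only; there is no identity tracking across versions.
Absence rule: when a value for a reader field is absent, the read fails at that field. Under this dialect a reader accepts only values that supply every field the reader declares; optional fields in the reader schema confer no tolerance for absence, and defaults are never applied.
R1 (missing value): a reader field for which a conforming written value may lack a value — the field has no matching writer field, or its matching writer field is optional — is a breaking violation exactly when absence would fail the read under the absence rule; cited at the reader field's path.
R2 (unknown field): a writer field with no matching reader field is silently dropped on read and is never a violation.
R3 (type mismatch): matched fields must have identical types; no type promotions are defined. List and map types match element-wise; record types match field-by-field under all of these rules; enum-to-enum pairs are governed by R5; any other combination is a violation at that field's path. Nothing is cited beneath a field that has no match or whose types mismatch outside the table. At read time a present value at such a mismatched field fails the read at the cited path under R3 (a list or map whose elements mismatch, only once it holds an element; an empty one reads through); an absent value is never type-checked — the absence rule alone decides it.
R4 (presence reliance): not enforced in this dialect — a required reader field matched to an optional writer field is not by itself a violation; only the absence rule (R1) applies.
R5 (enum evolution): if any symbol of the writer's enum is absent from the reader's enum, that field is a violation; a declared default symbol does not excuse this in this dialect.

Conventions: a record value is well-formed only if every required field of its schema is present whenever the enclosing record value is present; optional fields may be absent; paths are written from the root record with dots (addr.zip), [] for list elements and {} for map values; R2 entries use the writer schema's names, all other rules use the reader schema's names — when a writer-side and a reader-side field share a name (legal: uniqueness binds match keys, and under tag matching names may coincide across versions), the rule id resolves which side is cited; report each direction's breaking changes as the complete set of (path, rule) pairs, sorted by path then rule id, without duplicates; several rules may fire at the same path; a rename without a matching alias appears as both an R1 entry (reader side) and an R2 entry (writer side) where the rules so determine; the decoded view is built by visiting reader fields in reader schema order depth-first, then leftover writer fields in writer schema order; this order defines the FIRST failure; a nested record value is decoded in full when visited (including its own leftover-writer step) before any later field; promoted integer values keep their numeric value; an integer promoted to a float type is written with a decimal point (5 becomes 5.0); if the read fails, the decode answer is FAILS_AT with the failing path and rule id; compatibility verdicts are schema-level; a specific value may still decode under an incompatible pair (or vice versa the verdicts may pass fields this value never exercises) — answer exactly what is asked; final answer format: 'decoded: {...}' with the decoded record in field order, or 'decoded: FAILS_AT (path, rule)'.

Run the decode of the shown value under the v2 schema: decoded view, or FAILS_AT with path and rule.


decoded: {"tags": {}, "weight": 10.0, "street": "omega", "enabled": false, "signature": 0xC0DE, "height": 3.75}

arrows below run writer -> reader for Account
migrating the Account value to v2:
  tags := {}
  weight := 10.0
  street := "omega"
  enabled := false
  signature := 0xC0DE
  height := 3.75
  writer role: unknown -> dropped
  => decoded: {"tags": {}, "weight": 10.0, "street": "omega", "enabled": false, "signature": 0xC0DE, "height": 3.75}
diffs on Account not affecting the asked answer:
  field signature in record Account: optional changed to required -> schema-level compatibility only; this Account value's decode is unchanged


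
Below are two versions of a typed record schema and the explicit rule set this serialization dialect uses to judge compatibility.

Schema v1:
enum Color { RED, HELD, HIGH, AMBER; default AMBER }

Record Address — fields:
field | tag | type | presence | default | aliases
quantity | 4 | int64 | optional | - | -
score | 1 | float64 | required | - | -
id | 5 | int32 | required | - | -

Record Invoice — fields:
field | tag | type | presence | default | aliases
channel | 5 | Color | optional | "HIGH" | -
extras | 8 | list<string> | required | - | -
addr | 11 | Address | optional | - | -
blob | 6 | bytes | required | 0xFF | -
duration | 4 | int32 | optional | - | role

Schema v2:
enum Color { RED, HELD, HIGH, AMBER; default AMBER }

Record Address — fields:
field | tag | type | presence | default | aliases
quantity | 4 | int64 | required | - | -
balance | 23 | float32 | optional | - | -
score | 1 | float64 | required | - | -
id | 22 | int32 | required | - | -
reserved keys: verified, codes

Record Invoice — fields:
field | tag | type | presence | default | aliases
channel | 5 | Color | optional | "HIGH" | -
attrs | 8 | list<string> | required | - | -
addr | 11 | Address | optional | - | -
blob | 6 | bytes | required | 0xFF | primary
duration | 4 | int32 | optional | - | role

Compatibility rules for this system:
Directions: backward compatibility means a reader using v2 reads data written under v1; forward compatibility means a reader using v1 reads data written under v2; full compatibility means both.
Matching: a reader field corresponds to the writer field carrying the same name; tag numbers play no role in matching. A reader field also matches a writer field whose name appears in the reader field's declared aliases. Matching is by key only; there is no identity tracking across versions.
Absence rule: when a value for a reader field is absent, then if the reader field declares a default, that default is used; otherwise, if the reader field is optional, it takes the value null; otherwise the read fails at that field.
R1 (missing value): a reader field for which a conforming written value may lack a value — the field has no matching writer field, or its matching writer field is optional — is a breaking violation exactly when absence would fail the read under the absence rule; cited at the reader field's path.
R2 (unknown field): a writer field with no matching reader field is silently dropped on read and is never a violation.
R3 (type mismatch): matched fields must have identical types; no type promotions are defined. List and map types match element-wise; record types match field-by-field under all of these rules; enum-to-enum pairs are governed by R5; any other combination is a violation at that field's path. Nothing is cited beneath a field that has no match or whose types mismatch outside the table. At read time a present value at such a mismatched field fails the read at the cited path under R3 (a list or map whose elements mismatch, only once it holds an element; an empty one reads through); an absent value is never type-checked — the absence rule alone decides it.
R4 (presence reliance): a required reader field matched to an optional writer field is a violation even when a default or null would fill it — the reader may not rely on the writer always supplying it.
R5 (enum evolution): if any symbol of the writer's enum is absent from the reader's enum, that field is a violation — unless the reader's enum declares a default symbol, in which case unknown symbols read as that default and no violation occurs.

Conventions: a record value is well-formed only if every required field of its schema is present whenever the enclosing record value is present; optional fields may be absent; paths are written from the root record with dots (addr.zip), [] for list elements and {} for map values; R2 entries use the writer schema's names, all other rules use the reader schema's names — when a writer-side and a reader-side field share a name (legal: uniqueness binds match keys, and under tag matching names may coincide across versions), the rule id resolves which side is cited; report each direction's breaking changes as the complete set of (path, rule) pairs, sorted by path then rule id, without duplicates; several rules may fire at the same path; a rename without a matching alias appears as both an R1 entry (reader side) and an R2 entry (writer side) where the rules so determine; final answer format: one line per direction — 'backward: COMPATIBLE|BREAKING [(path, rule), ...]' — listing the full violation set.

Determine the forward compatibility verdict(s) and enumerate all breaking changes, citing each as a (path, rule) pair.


forward: BREAKING [(extras, R1)]

each type pair in Invoice: writer, then reader
forward for Invoice (reader v1, writer v2):
  Color -> Color, writer optional: channel aligns to channel
  no writer field matches reader extras
  Address -> Address, writer optional: addr aligns to addr
  bytes -> bytes, writer required: blob aligns to blob
  int32 -> int32, writer optional: duration aligns to duration
  writer attrs: unknown to reader
  int64 -> int64, writer required: addr.quantity aligns to addr.quantity
  float64 -> float64, writer required: addr.score aligns to addr.score
  int32 -> int32, writer required: addr.id aligns to addr.id
  writer addr.balance: unknown to reader
  rule R1 violated at extras
  => 1 violation(s): forward is BREAKING for Invoice
remaining Invoice differences; none change what is asked:
  field id in record Address: tag 5 changed to 22 -> fires no rule on Invoice, leaving the asked answer as it is
  field quantity in record Address: optional changed to required -> affects backward compatibility only, which is not asked
  added field balance to record Address: optional float32, tag 23 (in v2 it sits immediately before score) -> fires no rule on Invoice, leaving the asked answer as it is


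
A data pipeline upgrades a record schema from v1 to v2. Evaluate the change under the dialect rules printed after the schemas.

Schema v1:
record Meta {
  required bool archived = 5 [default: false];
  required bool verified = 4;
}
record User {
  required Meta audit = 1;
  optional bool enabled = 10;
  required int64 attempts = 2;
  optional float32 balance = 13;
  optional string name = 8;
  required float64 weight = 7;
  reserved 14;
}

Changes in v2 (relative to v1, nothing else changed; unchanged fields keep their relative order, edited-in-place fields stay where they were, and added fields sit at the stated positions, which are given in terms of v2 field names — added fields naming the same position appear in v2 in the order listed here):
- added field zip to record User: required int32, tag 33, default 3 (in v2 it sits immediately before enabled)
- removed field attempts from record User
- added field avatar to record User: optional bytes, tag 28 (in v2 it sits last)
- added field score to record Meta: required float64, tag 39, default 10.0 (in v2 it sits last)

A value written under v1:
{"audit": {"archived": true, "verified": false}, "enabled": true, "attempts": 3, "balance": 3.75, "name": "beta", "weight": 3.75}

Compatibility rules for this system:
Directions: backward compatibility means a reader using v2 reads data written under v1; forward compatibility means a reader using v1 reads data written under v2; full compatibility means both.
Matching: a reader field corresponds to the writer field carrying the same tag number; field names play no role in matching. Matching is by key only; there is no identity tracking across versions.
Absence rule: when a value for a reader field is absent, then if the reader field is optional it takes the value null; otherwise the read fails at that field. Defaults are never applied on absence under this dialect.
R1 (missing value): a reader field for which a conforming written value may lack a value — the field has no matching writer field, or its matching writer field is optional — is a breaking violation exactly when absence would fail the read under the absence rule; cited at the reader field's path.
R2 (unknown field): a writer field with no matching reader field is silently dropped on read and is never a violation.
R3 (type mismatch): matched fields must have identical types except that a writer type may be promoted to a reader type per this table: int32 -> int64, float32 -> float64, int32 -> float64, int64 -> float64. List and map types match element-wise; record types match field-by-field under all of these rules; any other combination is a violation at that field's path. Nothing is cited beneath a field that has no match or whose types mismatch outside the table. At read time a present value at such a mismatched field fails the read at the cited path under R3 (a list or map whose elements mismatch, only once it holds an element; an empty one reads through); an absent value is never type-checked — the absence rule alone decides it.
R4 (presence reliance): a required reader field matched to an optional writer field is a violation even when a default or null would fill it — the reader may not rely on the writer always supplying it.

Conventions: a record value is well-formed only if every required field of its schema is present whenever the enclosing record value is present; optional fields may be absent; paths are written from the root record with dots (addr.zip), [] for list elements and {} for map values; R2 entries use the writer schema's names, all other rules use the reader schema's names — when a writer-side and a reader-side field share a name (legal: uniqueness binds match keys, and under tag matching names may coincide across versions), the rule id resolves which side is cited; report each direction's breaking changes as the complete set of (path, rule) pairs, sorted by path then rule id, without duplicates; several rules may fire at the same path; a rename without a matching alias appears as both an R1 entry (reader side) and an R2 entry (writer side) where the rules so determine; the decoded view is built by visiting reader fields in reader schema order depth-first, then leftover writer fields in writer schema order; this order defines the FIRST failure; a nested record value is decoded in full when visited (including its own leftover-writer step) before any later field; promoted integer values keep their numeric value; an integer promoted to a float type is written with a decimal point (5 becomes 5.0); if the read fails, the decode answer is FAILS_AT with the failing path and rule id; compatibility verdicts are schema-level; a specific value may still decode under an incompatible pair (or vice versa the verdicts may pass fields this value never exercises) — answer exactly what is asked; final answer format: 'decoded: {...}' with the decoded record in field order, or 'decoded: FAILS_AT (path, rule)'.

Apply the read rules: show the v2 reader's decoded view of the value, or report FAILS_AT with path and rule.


the writer's type comes first in each User pair
decode walk for User under reader schema v2:
  audit.archived := true
  audit.verified := false
  read fails at audit.score under R1 (no fill)
  => FAILS_AT (audit.score, R1)
checking off the User differences that do not matter here:
  removed field attempts from record User -> matters for User compatibility verdicts, not for this value's decode
  added field avatar to record User: optional bytes, tag 28 (in v2 it sits last) -> no rule fires on it and the decoded User view is identical with or without it
  added field zip to record User: required int32, tag 33, default 3 (in v2 it sits immediately before enabled) -> matters for User compatibility verdicts, not for this value's decode

decoded: FAILS_AT (audit.score, R1)


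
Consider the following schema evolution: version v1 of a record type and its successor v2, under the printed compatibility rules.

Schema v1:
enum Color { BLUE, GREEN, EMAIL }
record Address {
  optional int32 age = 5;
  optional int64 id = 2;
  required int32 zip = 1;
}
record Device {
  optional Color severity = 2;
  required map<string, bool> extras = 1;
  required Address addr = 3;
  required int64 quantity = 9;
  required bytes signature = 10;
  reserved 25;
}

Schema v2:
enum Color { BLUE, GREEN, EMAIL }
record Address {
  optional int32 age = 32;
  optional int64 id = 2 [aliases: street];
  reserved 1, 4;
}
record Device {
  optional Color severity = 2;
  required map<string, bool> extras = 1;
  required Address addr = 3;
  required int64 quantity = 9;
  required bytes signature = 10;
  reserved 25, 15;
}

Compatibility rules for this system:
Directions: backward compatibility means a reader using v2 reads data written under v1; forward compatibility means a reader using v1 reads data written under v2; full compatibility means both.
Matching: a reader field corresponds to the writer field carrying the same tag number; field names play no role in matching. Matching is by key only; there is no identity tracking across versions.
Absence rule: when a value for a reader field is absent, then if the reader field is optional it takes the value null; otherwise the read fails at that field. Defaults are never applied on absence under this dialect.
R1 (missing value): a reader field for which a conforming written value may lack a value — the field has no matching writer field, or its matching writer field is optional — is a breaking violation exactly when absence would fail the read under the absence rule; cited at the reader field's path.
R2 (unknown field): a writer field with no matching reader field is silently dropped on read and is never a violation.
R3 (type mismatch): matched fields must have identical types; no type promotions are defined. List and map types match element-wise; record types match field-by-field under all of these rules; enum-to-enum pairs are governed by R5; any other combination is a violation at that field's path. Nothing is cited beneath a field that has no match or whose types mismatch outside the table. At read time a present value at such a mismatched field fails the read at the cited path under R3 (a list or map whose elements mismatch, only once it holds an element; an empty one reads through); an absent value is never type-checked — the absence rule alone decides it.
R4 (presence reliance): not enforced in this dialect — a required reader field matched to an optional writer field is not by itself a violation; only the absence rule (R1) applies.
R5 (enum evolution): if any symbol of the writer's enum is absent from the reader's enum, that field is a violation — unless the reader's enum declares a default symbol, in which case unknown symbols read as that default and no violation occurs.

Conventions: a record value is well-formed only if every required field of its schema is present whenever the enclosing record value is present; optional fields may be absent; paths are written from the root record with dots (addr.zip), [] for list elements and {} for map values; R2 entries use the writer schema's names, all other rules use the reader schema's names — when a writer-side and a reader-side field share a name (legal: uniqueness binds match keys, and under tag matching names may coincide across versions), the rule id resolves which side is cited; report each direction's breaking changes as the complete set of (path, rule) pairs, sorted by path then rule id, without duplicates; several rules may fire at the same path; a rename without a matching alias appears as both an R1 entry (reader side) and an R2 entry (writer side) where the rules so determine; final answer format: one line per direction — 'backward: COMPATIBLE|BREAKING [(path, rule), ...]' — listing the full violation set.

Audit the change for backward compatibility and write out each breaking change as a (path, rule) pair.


each type pair in Device: writer, then reader
backward on Device — v2 reading data written by v1:
  severity: paired with writer severity (Color -> Color; writer optional)
  extras: paired with writer extras (map<string, bool> -> map<string, bool>; writer required)
  addr: paired with writer addr (Address -> Address; writer required)
  quantity: paired with writer quantity (int64 -> int64; writer required)
  signature: paired with writer signature (bytes -> bytes; writer required)
  no writer field matches reader addr.age
  addr.id: paired with writer addr.id (int64 -> int64; writer optional)
  leftover writer field: addr.age
  leftover writer field: addr.zip
  => no violations; backward on Device: COMPATIBLE
checking off the Device differences that do not matter here:
  removed field zip from record Address (its key 1 joins the reserved list) -> fires only in the forward direction of Device, which is not asked here
  field age in record Address: tag 5 changed to 32 -> fires no rule on Device, leaving the asked answer as it is

backward: COMPATIBLE []


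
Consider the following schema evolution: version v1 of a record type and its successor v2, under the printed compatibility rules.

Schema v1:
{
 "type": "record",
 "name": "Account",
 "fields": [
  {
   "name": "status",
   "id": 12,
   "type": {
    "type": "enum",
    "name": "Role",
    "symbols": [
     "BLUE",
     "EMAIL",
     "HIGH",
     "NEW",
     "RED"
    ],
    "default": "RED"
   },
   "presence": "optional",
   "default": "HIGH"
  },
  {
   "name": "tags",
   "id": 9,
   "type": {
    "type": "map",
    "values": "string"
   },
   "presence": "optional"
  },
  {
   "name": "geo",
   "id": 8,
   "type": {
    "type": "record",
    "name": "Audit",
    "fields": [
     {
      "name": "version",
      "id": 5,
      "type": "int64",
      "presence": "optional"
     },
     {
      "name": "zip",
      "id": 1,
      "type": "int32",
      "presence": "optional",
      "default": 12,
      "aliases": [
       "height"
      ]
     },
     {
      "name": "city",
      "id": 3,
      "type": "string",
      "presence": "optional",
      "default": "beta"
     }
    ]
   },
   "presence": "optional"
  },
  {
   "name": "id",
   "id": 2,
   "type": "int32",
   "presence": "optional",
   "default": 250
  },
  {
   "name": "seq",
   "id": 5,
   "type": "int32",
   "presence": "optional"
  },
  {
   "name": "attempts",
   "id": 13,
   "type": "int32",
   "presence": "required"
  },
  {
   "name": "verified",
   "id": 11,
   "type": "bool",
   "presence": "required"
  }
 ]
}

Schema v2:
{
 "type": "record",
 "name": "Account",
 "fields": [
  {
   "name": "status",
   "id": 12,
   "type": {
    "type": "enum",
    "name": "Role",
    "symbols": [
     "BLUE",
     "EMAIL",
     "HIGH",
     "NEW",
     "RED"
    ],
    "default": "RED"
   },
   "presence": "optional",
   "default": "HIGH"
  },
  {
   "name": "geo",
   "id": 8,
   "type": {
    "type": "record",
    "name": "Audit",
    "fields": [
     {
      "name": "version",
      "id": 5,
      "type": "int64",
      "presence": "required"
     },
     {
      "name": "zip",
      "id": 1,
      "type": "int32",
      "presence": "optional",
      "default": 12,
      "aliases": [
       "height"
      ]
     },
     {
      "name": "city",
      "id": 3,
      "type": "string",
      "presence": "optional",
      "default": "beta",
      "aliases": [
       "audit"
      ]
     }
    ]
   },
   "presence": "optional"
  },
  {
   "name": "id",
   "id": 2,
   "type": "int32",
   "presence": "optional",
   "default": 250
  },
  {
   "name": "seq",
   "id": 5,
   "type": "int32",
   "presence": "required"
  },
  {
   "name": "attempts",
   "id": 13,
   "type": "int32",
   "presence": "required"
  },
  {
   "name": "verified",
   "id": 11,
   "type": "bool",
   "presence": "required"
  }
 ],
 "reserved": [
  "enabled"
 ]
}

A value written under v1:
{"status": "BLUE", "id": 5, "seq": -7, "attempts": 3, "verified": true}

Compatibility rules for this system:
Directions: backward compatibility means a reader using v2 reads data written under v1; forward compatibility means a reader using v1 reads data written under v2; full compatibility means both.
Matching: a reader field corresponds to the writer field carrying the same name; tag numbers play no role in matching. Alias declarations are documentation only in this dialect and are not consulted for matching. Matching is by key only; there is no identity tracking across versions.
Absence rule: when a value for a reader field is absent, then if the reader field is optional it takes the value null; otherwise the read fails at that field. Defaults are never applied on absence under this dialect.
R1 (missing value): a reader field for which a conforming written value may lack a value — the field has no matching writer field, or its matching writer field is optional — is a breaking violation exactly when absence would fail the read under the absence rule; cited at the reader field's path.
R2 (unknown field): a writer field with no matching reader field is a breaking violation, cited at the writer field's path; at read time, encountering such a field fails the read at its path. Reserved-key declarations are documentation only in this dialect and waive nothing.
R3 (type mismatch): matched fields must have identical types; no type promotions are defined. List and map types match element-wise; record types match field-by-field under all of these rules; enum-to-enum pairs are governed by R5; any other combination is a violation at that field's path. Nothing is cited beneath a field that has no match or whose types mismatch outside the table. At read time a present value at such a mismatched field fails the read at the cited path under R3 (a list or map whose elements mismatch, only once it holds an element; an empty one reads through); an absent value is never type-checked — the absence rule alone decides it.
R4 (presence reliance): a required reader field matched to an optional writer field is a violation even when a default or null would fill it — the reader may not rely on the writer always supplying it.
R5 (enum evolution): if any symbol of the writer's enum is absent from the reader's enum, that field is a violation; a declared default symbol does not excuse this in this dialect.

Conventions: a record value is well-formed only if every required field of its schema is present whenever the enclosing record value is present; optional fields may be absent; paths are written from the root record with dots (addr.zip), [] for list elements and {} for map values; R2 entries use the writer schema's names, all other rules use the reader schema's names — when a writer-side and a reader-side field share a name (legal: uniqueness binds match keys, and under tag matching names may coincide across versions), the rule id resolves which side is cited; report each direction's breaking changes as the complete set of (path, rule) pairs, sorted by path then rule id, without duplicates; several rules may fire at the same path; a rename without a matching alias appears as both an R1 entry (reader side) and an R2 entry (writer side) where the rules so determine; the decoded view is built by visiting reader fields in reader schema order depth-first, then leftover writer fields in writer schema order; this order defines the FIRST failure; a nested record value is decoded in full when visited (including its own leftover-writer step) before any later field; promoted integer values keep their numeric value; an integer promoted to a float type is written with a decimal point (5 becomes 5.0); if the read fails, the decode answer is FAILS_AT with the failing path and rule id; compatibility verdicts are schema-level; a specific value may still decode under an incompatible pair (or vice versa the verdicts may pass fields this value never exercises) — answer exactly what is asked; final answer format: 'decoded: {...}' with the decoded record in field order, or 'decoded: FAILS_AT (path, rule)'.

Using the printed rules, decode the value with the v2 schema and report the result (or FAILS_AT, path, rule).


the writer's type comes first in each Account pair
decode walk for Account under reader schema v2:
  status := "BLUE"
  geo := null (absent, optional -> null)
  id := 5
  seq := -7
  attempts := 3
  verified := true
  => decoded: {"status": "BLUE", "geo": null, "id": 5, "seq": -7, "attempts": 3, "verified": true}
the rest of the Account diff is inert for this question:
  field seq in record Account: optional changed to required -> a verdict-level change on Account — the shown value reads the same
  field version in record Audit: optional changed to required -> a verdict-level change on Account — the shown value reads the same

decoded: {"status": "BLUE", "geo": null, "id": 5, "seq": -7, "attempts": 3, "verified": true}
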